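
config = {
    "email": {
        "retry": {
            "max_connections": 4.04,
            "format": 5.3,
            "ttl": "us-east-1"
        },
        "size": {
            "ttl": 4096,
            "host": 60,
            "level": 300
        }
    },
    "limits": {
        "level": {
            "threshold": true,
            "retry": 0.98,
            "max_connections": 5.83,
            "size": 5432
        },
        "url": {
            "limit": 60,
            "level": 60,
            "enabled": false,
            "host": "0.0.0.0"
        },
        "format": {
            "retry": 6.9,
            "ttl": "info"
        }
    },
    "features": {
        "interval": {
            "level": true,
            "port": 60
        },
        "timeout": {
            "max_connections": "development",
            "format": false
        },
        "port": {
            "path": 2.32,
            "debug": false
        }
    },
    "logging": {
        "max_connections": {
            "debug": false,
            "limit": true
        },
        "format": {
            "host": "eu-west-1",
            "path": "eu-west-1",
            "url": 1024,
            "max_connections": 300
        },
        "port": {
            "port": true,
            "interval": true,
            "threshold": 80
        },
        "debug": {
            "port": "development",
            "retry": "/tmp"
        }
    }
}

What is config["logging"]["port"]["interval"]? True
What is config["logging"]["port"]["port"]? True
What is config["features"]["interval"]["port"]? 60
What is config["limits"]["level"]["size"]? 5432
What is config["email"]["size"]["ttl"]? 4096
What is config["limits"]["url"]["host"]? "0.0.0.0"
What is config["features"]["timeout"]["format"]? False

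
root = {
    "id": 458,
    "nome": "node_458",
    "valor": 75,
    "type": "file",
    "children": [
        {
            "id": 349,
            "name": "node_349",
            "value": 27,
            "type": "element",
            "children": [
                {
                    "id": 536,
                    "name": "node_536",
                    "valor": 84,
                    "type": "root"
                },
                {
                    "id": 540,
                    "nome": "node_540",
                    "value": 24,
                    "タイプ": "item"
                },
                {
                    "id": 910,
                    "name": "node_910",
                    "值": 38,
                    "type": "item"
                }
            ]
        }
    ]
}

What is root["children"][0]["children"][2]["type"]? "item"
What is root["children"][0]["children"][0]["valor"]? 84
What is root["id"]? 458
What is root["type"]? "file"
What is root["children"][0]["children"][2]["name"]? "node_910"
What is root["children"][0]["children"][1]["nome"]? "node_540"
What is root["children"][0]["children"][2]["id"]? 910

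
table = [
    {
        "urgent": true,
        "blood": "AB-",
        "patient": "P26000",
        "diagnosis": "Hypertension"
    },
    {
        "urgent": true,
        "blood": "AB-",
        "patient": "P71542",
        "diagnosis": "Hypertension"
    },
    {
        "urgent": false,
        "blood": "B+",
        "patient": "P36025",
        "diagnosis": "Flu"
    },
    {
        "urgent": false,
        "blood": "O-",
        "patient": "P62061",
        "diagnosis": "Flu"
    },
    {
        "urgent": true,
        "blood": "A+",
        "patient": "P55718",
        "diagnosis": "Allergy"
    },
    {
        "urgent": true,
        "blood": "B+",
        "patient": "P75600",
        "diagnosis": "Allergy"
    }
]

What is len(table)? 6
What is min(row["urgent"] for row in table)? False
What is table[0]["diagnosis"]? "Hypertension"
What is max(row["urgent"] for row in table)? True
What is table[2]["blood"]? "B+"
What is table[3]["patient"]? "P62061"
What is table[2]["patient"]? "P36025"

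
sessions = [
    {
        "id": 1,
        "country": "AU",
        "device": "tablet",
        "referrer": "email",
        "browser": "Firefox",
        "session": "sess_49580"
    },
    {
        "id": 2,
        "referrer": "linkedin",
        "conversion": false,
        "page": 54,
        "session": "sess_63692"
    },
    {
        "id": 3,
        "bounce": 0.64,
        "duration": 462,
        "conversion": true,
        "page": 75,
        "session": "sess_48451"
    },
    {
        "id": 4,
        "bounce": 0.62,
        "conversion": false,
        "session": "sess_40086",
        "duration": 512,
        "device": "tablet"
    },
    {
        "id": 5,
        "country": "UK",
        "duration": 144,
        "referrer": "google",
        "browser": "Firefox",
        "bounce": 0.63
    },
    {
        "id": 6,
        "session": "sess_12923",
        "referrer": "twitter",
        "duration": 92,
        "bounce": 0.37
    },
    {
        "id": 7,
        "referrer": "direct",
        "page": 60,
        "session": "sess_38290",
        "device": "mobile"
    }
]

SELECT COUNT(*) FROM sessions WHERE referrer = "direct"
1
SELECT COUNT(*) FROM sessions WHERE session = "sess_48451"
1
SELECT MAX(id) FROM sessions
7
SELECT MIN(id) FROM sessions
1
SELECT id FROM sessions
[1, 2, 3, 4, 5, 6, 7]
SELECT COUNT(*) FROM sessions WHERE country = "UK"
1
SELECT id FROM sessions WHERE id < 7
[1, 2, 3, 4, 5, 6]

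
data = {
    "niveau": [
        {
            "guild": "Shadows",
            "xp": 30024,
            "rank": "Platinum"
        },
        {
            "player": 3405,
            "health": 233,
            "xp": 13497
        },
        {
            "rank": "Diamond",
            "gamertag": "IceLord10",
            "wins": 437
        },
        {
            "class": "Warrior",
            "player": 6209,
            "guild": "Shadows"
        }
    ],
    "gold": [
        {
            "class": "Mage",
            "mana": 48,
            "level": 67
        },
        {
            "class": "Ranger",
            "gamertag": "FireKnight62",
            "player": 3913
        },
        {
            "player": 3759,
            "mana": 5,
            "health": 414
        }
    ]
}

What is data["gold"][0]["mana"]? 48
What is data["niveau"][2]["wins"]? 437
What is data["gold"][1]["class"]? "Ranger"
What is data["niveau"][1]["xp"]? 13497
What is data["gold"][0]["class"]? "Mage"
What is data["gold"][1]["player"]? 3913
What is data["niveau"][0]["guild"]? "Shadows"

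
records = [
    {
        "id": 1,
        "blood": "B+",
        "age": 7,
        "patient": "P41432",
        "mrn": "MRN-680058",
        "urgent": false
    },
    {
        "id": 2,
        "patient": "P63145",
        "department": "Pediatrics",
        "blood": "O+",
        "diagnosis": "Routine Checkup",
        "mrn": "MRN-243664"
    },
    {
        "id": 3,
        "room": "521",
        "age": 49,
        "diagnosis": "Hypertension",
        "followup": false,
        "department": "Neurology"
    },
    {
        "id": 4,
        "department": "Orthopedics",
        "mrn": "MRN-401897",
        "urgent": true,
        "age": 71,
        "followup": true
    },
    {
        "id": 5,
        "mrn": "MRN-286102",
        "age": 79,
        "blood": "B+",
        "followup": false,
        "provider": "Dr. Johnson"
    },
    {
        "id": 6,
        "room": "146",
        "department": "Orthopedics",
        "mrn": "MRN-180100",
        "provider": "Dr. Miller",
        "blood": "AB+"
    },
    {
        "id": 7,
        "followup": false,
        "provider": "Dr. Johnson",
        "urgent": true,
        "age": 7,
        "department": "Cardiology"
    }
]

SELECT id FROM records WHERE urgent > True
[]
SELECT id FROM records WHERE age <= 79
[1, 3, 4, 5, 7]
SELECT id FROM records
[1, 2, 3, 4, 5, 6, 7]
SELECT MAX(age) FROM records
79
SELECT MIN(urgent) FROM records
False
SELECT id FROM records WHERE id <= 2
[1, 2]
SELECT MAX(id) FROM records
7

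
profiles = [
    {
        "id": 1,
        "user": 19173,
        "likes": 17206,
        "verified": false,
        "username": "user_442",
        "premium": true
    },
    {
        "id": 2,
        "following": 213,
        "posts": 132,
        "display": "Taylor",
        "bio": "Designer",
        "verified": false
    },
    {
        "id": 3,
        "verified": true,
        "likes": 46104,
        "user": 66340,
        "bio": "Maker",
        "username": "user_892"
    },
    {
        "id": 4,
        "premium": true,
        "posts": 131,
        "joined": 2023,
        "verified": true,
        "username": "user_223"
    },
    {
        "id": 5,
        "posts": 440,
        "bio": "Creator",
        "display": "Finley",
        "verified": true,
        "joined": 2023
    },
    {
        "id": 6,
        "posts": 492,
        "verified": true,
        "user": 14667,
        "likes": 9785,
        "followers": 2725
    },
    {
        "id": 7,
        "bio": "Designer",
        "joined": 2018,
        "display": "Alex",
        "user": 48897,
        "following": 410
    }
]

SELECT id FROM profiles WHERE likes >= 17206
[1, 3]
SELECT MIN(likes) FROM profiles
9785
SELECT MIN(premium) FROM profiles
True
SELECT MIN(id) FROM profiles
1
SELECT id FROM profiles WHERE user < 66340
[1, 6, 7]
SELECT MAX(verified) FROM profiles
True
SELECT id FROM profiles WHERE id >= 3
[3, 4, 5, 6, 7]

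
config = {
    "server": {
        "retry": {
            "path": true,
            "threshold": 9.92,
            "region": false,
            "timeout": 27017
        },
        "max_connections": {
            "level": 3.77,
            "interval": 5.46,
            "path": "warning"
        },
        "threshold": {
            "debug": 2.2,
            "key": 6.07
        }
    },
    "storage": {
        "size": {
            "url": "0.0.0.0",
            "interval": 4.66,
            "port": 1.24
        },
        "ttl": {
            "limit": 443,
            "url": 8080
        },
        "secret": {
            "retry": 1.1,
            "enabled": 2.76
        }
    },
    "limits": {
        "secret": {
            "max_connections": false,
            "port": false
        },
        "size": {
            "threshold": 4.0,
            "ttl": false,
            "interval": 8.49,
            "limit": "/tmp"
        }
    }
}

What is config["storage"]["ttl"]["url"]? 8080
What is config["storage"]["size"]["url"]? "0.0.0.0"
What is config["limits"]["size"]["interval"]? 8.49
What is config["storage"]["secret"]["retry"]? 1.1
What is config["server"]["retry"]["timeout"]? 27017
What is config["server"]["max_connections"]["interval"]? 5.46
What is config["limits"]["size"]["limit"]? "/tmp"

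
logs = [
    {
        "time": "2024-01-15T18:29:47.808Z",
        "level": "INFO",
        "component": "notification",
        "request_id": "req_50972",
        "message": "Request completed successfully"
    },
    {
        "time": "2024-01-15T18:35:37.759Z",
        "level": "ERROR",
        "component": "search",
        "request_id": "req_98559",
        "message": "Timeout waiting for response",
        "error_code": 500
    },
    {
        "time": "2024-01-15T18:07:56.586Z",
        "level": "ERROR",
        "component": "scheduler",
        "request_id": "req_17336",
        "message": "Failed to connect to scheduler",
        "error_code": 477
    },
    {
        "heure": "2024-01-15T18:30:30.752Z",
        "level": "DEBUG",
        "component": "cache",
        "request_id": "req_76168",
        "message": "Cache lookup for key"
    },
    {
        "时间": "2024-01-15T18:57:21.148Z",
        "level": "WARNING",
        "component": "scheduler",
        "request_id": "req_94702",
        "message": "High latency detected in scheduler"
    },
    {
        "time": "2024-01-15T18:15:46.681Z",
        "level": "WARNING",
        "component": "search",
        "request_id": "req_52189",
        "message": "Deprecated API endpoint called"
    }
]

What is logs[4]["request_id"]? "req_94702"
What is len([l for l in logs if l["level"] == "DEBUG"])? 1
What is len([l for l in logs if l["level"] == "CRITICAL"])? 0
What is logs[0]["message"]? "Request completed successfully"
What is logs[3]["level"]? "DEBUG"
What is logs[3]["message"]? "Cache lookup for key"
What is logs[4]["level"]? "WARNING"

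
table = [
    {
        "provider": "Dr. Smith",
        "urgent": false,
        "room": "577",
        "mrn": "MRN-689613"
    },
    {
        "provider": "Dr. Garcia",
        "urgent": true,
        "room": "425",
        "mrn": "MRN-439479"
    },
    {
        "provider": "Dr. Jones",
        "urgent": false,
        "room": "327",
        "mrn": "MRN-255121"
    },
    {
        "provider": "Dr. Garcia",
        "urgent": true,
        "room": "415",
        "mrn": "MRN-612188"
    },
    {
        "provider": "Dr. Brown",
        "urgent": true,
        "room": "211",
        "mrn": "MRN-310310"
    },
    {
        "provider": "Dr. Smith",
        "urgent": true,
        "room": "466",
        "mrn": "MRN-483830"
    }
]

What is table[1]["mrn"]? "MRN-439479"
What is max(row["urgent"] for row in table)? True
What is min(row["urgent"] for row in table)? False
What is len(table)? 6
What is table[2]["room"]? "327"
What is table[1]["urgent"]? True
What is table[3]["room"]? "415"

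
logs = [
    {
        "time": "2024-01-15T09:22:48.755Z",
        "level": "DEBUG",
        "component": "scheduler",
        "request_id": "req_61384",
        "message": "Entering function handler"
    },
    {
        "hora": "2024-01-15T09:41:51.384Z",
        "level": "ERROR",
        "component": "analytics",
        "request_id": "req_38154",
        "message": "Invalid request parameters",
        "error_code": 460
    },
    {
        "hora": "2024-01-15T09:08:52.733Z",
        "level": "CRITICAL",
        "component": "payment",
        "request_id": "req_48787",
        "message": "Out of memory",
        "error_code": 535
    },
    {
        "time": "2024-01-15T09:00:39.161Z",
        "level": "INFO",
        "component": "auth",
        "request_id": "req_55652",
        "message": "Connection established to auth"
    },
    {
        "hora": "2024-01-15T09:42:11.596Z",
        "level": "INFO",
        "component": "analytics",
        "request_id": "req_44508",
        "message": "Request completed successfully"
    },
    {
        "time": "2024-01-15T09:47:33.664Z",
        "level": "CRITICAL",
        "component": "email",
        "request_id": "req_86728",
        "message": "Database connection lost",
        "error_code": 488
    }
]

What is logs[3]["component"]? "auth"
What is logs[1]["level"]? "ERROR"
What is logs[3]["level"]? "INFO"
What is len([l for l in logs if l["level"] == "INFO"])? 2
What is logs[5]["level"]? "CRITICAL"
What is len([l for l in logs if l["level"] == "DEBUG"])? 1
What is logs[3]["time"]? "2024-01-15T09:00:39.161Z"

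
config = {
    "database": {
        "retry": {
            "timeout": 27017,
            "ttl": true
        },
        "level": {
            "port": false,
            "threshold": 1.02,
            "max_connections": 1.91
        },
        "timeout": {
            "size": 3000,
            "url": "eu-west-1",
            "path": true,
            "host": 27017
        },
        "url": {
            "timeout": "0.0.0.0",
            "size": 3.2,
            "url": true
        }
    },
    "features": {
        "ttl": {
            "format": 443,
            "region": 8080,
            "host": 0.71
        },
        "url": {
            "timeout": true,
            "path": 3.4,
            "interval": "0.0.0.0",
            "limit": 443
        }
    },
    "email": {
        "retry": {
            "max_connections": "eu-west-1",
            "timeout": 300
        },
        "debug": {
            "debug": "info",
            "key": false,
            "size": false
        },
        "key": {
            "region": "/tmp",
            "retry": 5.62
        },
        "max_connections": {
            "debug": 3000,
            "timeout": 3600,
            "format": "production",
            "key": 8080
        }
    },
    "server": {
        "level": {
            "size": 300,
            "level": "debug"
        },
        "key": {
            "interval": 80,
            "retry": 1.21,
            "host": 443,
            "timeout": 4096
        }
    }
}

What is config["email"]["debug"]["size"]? False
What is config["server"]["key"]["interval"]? 80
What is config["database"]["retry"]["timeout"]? 27017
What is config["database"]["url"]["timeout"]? "0.0.0.0"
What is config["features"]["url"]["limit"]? 443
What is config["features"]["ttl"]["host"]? 0.71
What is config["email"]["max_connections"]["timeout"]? 3600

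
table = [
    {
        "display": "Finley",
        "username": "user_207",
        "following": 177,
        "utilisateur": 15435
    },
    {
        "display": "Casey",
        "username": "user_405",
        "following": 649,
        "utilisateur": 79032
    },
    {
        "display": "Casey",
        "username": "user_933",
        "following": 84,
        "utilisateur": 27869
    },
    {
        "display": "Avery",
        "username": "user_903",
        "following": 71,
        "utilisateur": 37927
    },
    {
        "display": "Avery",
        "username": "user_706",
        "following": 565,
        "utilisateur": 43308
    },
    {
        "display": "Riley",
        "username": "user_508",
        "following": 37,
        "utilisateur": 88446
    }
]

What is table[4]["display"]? "Avery"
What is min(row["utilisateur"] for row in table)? 15435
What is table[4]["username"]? "user_706"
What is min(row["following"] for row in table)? 37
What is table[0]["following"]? 177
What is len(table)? 6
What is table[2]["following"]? 84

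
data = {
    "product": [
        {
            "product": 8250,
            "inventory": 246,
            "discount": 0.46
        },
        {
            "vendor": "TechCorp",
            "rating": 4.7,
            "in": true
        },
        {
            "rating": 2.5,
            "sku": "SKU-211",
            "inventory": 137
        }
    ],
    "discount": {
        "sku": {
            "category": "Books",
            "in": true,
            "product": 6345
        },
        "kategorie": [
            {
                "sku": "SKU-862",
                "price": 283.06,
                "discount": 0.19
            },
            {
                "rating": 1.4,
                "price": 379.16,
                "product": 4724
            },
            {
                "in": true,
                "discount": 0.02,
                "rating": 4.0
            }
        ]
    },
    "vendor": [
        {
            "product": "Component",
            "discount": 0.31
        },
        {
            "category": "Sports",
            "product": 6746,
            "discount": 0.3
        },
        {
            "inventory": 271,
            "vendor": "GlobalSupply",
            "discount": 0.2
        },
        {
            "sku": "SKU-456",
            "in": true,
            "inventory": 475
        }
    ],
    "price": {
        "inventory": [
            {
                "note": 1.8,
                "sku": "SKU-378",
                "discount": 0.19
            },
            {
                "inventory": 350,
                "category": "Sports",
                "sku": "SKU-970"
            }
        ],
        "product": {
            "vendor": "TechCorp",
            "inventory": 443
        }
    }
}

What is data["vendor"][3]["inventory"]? 475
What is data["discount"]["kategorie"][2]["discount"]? 0.02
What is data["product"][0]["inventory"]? 246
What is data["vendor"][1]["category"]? "Sports"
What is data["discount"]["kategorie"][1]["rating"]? 1.4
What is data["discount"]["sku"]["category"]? "Books"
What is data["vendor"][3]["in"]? True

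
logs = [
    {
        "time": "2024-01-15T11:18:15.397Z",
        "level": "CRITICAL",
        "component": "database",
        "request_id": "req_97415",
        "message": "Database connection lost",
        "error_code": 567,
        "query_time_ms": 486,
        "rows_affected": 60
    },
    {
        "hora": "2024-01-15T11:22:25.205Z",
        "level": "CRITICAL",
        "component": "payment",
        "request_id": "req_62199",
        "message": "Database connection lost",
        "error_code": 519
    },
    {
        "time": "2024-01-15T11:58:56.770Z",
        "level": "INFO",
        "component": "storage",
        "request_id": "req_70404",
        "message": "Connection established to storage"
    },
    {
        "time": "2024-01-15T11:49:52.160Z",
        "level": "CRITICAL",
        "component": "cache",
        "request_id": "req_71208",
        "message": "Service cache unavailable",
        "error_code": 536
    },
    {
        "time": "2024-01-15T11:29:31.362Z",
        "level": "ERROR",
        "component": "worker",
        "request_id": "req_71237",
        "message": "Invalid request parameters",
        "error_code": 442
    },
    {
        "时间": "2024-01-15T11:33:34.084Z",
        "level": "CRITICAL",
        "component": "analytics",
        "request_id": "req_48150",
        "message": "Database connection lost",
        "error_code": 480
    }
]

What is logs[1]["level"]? "CRITICAL"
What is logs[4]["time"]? "2024-01-15T11:29:31.362Z"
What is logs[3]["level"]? "CRITICAL"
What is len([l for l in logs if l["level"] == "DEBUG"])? 0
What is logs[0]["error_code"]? 567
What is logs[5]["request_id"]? "req_48150"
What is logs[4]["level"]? "ERROR"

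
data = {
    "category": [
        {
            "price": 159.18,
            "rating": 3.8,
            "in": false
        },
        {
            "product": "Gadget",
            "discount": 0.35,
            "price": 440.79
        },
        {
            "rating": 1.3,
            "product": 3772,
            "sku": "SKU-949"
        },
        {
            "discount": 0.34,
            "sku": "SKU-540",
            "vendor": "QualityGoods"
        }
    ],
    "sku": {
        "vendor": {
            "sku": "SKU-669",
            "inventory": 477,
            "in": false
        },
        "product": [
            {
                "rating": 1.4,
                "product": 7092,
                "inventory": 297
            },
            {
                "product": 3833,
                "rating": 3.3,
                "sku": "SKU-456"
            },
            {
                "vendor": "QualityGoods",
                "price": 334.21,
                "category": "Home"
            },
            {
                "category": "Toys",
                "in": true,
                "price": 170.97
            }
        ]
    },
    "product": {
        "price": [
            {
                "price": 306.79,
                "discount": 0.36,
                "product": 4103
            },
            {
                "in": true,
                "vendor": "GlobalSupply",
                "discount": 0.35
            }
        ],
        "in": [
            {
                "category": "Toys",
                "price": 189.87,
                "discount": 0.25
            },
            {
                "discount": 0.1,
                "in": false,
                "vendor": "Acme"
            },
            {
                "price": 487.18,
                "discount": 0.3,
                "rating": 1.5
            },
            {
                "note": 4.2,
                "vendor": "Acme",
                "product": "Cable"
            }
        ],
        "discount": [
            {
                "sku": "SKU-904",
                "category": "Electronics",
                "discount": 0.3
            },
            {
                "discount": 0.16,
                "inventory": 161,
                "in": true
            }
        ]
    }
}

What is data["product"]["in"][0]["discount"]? 0.25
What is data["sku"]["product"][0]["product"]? 7092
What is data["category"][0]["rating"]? 3.8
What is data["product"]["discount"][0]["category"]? "Electronics"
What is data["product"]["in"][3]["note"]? 4.2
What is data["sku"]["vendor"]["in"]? False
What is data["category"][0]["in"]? False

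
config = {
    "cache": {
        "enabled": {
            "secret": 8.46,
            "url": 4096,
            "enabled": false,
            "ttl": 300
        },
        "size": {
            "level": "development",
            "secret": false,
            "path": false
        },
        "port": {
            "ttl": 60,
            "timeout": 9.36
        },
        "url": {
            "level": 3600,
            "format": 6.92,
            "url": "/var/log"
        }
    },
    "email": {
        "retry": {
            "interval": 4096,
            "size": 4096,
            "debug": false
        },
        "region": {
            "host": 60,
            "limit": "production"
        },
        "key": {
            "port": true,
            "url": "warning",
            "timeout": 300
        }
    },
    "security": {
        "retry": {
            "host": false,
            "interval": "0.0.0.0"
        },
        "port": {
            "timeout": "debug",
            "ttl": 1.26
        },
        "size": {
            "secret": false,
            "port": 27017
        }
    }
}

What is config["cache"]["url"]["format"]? 6.92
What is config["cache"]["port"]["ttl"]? 60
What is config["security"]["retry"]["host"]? False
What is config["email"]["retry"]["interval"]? 4096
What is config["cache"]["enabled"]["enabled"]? False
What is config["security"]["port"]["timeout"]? "debug"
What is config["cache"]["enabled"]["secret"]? 8.46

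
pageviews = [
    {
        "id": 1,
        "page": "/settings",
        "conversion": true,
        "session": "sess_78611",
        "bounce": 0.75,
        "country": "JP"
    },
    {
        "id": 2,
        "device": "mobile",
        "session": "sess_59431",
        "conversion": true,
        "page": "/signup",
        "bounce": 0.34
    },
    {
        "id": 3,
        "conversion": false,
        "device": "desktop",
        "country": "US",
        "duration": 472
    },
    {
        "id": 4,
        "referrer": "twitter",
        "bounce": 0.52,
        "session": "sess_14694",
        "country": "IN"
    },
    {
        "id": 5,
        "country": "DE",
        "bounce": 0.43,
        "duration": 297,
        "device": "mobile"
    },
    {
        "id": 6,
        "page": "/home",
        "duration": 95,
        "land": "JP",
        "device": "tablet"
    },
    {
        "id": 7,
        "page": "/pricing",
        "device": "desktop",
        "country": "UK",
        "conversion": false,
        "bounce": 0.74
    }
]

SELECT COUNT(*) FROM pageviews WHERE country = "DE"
1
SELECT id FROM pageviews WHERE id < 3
[1, 2]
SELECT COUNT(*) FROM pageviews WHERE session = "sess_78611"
1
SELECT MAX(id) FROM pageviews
7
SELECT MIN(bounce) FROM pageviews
0.34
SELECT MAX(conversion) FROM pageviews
True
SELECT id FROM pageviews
[1, 2, 3, 4, 5, 6, 7]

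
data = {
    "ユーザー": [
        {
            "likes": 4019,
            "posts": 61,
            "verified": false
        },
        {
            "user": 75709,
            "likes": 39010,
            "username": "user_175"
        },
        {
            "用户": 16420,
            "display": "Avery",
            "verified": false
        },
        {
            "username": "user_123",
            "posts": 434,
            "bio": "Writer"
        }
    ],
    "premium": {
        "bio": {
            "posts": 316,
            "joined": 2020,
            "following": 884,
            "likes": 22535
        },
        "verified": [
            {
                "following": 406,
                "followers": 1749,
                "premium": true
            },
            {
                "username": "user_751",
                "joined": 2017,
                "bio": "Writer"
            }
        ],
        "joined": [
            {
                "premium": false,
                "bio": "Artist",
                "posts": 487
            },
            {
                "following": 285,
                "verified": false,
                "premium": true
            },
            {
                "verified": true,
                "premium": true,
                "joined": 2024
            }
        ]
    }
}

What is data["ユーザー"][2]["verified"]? False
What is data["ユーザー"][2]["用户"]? 16420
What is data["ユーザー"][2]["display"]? "Avery"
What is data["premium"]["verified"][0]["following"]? 406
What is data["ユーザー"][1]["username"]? "user_175"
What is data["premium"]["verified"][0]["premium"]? True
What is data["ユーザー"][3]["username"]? "user_123"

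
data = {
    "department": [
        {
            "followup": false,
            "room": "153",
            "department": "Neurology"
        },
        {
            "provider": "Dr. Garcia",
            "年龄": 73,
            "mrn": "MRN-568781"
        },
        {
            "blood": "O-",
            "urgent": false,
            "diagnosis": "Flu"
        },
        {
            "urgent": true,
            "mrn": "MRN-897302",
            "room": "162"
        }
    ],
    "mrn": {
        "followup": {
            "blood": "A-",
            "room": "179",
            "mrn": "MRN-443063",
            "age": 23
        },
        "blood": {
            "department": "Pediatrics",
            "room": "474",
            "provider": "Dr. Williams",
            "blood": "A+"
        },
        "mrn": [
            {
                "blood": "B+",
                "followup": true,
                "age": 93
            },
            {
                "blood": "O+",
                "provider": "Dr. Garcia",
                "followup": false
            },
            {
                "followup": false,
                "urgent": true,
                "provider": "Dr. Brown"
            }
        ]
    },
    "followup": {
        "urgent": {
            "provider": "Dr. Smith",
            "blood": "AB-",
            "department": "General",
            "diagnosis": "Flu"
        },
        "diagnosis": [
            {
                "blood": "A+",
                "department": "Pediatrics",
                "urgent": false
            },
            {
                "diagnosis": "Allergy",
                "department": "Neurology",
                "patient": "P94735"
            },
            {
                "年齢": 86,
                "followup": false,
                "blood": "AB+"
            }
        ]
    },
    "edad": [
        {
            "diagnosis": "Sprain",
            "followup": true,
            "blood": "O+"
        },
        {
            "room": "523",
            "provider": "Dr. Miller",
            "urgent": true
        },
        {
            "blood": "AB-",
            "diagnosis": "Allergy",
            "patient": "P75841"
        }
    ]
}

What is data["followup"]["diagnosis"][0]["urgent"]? False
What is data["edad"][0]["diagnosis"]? "Sprain"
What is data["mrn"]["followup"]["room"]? "179"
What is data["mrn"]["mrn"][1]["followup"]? False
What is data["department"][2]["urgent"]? False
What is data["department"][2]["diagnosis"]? "Flu"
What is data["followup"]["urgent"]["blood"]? "AB-"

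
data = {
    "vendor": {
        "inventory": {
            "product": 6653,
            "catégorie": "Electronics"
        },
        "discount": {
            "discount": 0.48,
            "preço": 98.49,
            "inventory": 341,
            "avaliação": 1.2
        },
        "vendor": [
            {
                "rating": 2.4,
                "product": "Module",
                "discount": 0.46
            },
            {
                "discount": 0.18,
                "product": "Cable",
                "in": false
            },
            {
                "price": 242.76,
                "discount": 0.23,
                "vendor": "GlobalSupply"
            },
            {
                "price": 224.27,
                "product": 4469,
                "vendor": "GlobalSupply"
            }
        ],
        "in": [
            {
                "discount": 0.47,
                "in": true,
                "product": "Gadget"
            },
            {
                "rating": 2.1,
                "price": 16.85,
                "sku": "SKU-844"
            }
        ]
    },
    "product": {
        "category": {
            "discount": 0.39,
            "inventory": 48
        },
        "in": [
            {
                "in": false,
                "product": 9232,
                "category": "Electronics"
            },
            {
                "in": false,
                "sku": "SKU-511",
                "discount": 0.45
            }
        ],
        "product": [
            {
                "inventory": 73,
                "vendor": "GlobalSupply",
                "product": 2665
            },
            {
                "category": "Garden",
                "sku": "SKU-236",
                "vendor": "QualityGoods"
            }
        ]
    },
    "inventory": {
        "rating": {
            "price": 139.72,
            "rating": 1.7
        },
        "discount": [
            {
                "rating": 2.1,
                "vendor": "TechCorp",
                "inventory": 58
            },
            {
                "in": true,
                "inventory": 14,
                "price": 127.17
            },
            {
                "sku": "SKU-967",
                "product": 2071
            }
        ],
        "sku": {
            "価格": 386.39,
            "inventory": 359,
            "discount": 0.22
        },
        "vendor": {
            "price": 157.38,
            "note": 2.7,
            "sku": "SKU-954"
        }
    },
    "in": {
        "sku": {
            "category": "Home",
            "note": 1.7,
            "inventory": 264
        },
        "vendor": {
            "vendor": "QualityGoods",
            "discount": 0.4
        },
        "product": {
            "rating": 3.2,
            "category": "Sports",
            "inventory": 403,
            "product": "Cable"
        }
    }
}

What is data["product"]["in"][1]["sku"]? "SKU-511"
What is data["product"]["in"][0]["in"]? False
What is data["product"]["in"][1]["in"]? False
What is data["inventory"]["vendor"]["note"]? 2.7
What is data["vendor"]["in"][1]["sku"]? "SKU-844"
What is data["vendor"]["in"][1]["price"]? 16.85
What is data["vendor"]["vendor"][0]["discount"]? 0.46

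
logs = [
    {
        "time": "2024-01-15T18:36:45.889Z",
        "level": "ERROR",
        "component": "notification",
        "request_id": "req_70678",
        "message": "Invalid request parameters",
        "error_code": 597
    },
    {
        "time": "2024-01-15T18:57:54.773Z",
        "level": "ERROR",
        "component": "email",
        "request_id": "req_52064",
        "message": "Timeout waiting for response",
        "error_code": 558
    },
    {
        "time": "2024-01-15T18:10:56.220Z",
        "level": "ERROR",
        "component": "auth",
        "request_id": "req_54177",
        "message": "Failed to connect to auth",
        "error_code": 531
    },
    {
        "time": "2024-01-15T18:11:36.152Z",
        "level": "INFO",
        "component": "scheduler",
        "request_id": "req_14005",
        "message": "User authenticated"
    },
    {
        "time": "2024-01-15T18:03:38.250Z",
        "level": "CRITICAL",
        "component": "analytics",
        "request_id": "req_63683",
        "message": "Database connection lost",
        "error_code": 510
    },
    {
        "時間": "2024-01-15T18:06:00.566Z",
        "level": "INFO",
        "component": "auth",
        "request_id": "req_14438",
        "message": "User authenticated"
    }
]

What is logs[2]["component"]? "auth"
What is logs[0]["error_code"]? 597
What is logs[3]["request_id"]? "req_14005"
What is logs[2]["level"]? "ERROR"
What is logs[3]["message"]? "User authenticated"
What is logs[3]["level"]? "INFO"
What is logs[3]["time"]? "2024-01-15T18:11:36.152Z"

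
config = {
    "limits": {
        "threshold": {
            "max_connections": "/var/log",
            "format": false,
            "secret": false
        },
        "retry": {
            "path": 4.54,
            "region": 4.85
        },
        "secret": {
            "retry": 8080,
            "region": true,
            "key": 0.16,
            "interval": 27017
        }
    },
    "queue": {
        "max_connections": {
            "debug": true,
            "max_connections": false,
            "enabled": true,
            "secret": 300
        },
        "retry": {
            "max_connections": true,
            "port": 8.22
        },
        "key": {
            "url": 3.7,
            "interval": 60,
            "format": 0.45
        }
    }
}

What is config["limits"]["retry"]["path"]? 4.54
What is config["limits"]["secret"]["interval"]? 27017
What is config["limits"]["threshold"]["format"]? False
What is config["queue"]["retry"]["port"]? 8.22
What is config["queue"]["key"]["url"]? 3.7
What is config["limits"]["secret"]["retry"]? 8080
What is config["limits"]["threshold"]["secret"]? False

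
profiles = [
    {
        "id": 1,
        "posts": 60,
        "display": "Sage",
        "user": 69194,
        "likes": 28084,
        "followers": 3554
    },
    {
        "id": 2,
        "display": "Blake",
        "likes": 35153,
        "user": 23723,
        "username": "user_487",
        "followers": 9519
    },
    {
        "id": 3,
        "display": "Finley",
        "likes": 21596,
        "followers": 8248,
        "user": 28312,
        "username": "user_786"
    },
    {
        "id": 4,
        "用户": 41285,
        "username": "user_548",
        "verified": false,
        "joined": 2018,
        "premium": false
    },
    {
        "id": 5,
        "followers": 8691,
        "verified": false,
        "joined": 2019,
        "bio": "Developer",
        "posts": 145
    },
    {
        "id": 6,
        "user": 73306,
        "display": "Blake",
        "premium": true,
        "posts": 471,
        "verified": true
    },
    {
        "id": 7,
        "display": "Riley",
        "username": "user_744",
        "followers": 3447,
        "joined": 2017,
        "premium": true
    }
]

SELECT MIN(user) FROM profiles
23723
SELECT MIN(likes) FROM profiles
21596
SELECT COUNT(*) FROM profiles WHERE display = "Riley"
1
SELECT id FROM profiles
[1, 2, 3, 4, 5, 6, 7]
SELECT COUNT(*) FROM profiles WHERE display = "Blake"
2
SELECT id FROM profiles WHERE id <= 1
[1]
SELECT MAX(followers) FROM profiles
9519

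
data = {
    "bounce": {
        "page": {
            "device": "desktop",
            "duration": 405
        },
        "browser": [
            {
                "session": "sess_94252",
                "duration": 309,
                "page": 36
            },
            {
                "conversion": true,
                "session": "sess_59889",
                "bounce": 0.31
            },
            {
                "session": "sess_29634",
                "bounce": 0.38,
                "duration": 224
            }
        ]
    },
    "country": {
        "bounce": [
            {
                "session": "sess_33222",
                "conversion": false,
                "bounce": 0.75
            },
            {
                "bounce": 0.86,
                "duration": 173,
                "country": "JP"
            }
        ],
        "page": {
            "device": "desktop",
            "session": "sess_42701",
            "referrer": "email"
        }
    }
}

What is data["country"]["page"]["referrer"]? "email"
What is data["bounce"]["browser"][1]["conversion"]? True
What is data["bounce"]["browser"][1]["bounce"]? 0.31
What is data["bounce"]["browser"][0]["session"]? "sess_94252"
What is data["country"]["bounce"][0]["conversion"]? False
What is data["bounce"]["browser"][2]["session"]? "sess_29634"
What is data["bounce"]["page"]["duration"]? 405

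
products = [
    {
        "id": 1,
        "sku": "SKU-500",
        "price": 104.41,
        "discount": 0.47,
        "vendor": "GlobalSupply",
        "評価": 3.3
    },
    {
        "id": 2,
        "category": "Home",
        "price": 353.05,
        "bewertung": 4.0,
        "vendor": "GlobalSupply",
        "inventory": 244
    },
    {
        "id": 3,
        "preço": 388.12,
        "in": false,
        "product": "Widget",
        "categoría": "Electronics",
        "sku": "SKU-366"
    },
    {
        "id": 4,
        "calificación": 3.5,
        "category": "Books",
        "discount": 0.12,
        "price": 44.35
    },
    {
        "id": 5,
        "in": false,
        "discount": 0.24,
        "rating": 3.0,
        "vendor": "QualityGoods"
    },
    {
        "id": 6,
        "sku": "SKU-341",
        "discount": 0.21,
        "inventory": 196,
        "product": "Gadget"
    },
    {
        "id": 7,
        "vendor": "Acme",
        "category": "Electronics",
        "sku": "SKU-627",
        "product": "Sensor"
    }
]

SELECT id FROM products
[1, 2, 3, 4, 5, 6, 7]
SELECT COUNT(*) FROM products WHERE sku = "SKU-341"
1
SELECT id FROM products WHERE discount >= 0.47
[1]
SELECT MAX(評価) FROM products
3.3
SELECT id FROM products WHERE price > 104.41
[2]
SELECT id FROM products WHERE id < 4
[1, 2, 3]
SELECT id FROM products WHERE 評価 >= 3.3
[1]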